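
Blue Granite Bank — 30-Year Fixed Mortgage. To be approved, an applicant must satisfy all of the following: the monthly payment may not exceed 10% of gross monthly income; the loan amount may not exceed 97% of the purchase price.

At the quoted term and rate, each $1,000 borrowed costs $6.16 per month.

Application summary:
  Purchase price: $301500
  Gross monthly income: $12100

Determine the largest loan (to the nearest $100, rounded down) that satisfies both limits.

Payment cap: 10% × $12,100 = $1,210/month.
At $6.16 per $1,000, that supports 1,210/6.16 × 1,000 ≈ $196,428 → $196,400.
LTV cap: 97% × $301,500 = $292,455 → $292,400.
Binding constraint: payment-to-income.

$196,400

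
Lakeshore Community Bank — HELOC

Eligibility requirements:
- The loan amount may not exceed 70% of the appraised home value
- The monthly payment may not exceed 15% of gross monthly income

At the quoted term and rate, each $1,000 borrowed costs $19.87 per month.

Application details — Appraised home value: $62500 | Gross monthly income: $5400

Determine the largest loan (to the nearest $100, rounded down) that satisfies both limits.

$40,700

Payment cap: 15% × $5,400 = $810/month.
At $19.87 per $1,000, that supports 810/19.87 × 1,000 ≈ $40,764 → $40,700.
LTV cap: 70% × $62,500 = $43,750 → $43,700.
Binding constraint: payment-to-income.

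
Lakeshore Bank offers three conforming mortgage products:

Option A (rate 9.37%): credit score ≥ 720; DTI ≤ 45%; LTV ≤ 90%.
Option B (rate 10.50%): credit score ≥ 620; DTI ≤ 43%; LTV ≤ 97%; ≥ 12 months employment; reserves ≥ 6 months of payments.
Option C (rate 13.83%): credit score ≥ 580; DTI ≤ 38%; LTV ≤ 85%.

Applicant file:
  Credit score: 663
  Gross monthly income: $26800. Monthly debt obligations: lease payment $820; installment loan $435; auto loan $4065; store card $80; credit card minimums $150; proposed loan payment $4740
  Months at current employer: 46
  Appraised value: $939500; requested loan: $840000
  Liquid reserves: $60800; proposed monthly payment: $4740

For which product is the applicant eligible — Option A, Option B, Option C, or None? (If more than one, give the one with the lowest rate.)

Option B

Total debts = (820 + 435 + 4,065 + 80 + 150 + 4,740) = 10,290; DTI = 10,290/26,800 = 38.4%.
LTV = 840,000/939,500 = 89.4%.
Reserves = 60,800/4,740 = 12.8 months.
Option A: score 663 < 720; DTI 38.4% ≤ 45%; LTV 89.4% ≤ 90% → does not qualify.
Option B: score 663 ≥ 620; DTI 38.4% ≤ 43%; LTV 89.4% ≤ 97%; employment 46 ≥ 12 mo; reserves 12.8 ≥ 6 mo → qualifies.
Option C: score 663 ≥ 580; DTI 38.4% > 38%; LTV 89.4% > 85% → does not qualify.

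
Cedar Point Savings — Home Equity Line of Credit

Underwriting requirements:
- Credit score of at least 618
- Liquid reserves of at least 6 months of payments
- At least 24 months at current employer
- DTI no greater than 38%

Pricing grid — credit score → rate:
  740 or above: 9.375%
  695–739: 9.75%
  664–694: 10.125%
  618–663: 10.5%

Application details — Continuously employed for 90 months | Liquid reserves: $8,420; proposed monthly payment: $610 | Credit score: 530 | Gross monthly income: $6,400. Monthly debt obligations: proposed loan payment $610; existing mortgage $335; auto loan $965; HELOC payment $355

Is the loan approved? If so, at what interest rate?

Denied

Credit score 530 < 618 (below minimum)
Reserves: 8,420 ÷ 610 = 13.8 months (meets 6-month minimum)
Total monthly debts = (610 + 335 + 965 + 355) = 2,265. Debt-to-income = 2,265/6,400 = 35.4% — meets 38% limit
Employment 90 ≥ 24 months
Not all requirements met → denied.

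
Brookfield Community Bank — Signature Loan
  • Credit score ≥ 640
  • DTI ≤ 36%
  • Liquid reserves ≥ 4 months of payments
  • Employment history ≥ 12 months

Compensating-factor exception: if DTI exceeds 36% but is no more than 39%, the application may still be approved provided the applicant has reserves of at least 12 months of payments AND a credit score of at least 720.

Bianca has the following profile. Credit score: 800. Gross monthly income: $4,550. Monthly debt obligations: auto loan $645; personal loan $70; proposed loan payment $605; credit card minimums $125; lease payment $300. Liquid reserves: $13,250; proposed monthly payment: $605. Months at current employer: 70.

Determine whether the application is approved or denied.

Approved

Credit score 800 ≥ 640 (meets base)
Total debts = (645 + 70 + 605 + 125 + 300) = 1,745. DTI: 1,745 ÷ 4,550 = 38.4%, over the 36% base limit.
Reserves = 13,250/605 = 21.9 months ≥ 4
Employment 70 ≥ 12 months
DTI 38.4% is within the 36%–39% exception band; checking compensating factors.
Reserves 21.9 ≥ 12 months; credit score 800 ≥ 720.
Both compensating conditions met → exception applies.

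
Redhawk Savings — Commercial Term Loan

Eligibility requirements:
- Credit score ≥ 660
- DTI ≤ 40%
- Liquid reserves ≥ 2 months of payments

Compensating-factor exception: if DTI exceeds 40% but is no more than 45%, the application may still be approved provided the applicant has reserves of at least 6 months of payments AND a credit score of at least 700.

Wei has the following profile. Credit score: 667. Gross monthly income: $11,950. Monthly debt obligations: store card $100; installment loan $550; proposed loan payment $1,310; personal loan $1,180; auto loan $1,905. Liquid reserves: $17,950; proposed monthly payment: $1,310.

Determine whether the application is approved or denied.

Denied

Credit score 667 ≥ 660 (meets base)
Total debts = (100 + 550 + 1,310 + 1,180 + 1,905) = 5,045. DTI = 5,045/11,950 = 42.2% > 40% — standard DTI limit exceeded.
Reserves = 17,950/1,310 = 13.7 months ≥ 2
42.2% falls in the override range (40%–45%), so the compensating-factor test applies.
Reserves 13.7 ≥ 6 months; credit score 667 < 700.
Compensating-factor requirement not fully met.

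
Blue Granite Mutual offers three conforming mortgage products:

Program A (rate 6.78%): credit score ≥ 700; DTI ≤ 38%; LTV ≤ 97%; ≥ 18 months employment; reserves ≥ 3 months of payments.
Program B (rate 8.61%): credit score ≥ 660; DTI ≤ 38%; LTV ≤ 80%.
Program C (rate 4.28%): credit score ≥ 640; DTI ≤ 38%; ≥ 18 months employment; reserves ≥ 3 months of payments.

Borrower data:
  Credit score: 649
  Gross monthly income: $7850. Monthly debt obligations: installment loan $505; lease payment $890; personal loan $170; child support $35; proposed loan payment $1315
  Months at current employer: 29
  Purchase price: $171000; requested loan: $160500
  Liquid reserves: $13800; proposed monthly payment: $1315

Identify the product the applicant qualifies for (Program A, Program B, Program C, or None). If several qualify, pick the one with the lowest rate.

Program C

Total debts = (505 + 890 + 170 + 35 + 1,315) = 2,915; DTI = 2,915/7,850 = 37.1%.
LTV = 160,500/171,000 = 93.9%.
Reserves = 13,800/1,315 = 10.5 months.
Program A: score 649 < 700; DTI 37.1% ≤ 38%; LTV 93.9% ≤ 97%; employment 29 ≥ 18 mo; reserves 10.5 ≥ 3 mo → does not qualify.
Program B: score 649 < 660; DTI 37.1% ≤ 38%; LTV 93.9% > 80% → does not qualify.
Program C: score 649 ≥ 640; DTI 37.1% ≤ 38%; employment 29 ≥ 18 mo; reserves 10.5 ≥ 3 mo → qualifies.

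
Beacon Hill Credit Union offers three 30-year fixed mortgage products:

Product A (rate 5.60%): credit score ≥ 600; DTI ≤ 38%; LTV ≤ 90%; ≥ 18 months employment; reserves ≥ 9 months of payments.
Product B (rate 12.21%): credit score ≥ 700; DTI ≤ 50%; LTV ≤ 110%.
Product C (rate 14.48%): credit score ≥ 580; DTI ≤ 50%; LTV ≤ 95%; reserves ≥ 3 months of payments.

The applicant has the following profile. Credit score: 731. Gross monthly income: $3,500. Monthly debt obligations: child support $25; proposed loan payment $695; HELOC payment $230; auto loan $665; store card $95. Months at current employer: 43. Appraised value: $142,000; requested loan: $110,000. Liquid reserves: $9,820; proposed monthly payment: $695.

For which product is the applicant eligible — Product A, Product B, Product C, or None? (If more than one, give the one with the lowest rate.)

Product B

Total debts = (25 + 695 + 230 + 665 + 95) = 1,710; DTI = 1,710/3,500 = 48.9%.
LTV = 110,000/142,000 = 77.5%.
Reserves = 9,820/695 = 14.1 months.
Product A: score 731 ≥ 600; DTI 48.9% > 38%; LTV 77.5% ≤ 90%; employment 43 ≥ 18 mo; reserves 14.1 ≥ 9 mo → does not qualify.
Product B: score 731 ≥ 700; DTI 48.9% ≤ 50%; LTV 77.5% ≤ 110% → qualifies.
Product C: score 731 ≥ 580; DTI 48.9% ≤ 50%; LTV 77.5% ≤ 95%; reserves 14.1 ≥ 3 mo → qualifies.
Qualifying: Product B, Product C. Lowest rate is 12.21% → Product B.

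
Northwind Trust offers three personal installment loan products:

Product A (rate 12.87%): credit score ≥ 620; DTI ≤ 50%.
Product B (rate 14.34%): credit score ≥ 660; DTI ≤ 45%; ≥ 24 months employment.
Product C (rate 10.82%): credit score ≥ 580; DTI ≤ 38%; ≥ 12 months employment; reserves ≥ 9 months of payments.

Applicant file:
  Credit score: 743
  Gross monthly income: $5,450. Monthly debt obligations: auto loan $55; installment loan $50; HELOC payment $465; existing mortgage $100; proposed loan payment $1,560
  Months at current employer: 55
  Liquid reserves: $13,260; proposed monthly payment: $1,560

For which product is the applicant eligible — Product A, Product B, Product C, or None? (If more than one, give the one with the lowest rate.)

Product A

Total debts = (55 + 50 + 465 + 100 + 1,560) = 2,230; DTI = 2,230/5,450 = 40.9%.
Reserves = 13,260/1,560 = 8.5 months.
Product A: score 743 ≥ 620; DTI 40.9% ≤ 50% → qualifies.
Product B: score 743 ≥ 660; DTI 40.9% ≤ 45%; employment 55 ≥ 24 mo → qualifies.
Product C: score 743 ≥ 580; DTI 40.9% > 38%; employment 55 ≥ 12 mo; reserves 8.5 < 9 mo → does not qualify.
Qualifying: Product A, Product B. Lowest rate is 12.87% → Product A.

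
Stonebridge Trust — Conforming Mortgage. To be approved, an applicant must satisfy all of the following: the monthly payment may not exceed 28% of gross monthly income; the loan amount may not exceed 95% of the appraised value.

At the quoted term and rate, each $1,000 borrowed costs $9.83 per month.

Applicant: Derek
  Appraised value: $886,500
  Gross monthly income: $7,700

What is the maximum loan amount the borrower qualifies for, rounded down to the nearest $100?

Payment cap: 28% × $7,700 = $2,156/month.
At $9.83 per $1,000, that supports 2,156/9.83 × 1,000 ≈ $219,328 → $219,300.
LTV cap: 95% × $886,500 = $842,175 → $842,100.
Binding constraint: payment-to-income.

$219,300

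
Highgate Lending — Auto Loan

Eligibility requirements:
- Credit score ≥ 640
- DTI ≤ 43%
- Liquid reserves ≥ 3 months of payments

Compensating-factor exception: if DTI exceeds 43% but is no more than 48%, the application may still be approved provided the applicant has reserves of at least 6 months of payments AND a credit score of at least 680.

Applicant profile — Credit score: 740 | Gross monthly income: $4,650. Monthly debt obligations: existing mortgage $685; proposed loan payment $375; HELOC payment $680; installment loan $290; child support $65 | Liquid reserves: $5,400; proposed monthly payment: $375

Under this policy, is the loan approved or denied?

Approved

Credit score 740 ≥ 640 (meets base)
Total debts = (685 + 375 + 680 + 290 + 65) = 2,095. DTI = 2,095/4,650 = 45.1% > 43% — standard DTI limit exceeded.
Reserves: 5,400 ÷ 375 = 14.4 months (meets 3-month minimum)
DTI 45.1% is within the 43%–48% exception band; checking compensating factors.
Override check — reserves: 14.4 mo (ok); score: 740 (ok).
Both compensating conditions met → exception applies.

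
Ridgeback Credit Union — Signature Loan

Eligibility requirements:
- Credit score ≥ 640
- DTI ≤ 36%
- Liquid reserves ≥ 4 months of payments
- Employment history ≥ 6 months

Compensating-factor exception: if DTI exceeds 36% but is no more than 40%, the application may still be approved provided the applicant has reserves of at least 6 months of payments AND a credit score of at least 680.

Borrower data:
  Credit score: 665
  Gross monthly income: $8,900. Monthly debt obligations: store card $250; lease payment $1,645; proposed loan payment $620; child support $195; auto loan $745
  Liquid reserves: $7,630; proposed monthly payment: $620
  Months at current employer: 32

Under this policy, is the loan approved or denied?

Denied

Credit score 665 ≥ 640 (meets base)
Total debts = (250 + 1,645 + 620 + 195 + 745) = 3,455. DTI: 3,455 ÷ 8,900 = 38.8%, over the 36% base limit.
Reserves = 7,630/620 = 12.3 months ≥ 4
Employment 32 ≥ 6 months
38.8% falls in the override range (36%–40%), so the compensating-factor test applies.
Reserves 12.3 ≥ 6 months; credit score 665 < 680.
Override conditions not both satisfied; exception does not apply.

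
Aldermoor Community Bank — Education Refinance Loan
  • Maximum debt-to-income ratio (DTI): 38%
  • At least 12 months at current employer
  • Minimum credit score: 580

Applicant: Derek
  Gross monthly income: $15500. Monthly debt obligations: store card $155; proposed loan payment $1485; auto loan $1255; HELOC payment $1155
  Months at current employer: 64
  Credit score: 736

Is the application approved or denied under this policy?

Approved

Total monthly debts = (155 + 1,485 + 1,255 + 1,155) = 4,050. DTI = 4,050/15,500 = 26.1% ≤ 38%
Employment 64 ≥ 12 months
Credit score 736 ≥ 580 (meets)
All criteria satisfied.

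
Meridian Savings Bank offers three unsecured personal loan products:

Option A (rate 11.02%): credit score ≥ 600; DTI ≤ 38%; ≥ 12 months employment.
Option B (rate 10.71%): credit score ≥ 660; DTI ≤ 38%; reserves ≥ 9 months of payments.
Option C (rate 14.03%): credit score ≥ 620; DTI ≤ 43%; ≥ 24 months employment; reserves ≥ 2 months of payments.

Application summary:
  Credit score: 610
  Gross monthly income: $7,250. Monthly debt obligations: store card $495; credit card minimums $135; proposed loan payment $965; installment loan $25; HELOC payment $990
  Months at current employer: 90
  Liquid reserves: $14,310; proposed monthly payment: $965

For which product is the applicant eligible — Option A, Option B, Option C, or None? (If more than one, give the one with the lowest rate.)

Option A

Total debts = (495 + 135 + 965 + 25 + 990) = 2,610; DTI = 2,610/7,250 = 36%.
Reserves = 14,310/965 = 14.8 months.
Option A: score 610 ≥ 600; DTI 36% ≤ 38%; employment 90 ≥ 12 mo → qualifies.
Option B: score 610 < 660; DTI 36% ≤ 38%; reserves 14.8 ≥ 9 mo → does not qualify.
Option C: score 610 < 620; DTI 36% ≤ 43%; employment 90 ≥ 24 mo; reserves 14.8 ≥ 2 mo → does not qualify.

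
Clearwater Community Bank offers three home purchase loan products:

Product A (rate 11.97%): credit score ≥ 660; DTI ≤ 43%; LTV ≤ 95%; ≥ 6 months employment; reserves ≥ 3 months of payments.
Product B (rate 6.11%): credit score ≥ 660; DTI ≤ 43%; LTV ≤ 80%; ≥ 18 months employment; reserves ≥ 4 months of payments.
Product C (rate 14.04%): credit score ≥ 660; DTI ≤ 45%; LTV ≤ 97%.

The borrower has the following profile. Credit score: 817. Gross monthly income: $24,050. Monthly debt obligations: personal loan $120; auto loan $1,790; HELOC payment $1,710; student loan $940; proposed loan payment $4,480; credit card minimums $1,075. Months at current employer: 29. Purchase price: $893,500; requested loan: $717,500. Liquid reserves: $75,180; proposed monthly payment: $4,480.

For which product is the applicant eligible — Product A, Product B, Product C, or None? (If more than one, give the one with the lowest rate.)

Product A

Total debts = (120 + 1,790 + 1,710 + 940 + 4,480 + 1,075) = 10,115; DTI = 10,115/24,050 = 42.1%.
LTV = 717,500/893,500 = 80.3%.
Reserves = 75,180/4,480 = 16.8 months.
Product A: score 817 ≥ 660; DTI 42.1% ≤ 43%; LTV 80.3% ≤ 95%; employment 29 ≥ 6 mo; reserves 16.8 ≥ 3 mo → qualifies.
Product B: score 817 ≥ 660; DTI 42.1% ≤ 43%; LTV 80.3% > 80%; employment 29 ≥ 18 mo; reserves 16.8 ≥ 4 mo → does not qualify.
Product C: score 817 ≥ 660; DTI 42.1% ≤ 45%; LTV 80.3% ≤ 97% → qualifies.
Qualifying: Product A, Product C. Lowest rate is 11.97% → Product A.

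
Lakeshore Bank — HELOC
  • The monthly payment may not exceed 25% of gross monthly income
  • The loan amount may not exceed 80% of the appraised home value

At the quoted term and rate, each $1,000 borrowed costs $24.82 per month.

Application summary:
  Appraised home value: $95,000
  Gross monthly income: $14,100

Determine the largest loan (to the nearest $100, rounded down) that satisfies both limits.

$76,000

Payment cap: 25% × $14,100 = $3,525/month.
At $24.82 per $1,000, that supports 3,525/24.82 × 1,000 ≈ $142,022 → $142,000.
LTV cap: 80% × $95,000 = $76,000 → $76,000.
Binding constraint: loan-to-value.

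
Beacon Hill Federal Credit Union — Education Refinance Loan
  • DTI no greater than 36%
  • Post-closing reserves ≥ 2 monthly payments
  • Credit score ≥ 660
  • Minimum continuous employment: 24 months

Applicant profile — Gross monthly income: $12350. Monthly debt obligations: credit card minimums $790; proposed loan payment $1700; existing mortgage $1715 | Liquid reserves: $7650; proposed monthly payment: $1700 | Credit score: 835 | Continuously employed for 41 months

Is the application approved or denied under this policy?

Total monthly debts = (790 + 1,700 + 1,715) = 4,205. Debt-to-income = 4,205/12,350 = 34% — meets 36% limit
Liquid reserves cover 7,650/1,700 = 4.5 months — ≥ 2 required
Credit score 835 ≥ 660 (meets)
Employment 41 ≥ 24 months
All criteria satisfied.

Approved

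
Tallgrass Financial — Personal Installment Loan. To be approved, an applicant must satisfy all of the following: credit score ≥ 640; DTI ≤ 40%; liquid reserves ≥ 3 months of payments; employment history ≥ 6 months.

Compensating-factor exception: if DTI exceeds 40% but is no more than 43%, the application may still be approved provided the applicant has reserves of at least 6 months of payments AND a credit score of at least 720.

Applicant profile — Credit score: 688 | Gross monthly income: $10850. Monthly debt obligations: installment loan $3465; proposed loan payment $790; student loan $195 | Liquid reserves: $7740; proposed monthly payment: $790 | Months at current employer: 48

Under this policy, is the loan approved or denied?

Denied

Credit score 688 ≥ 640 (meets base)
Total debts = (3,465 + 790 + 195) = 4,450. DTI = 4,450/10,850 = 41% > 40% — standard DTI limit exceeded.
Reserves: 7,740 ÷ 790 = 9.8 months (meets 3-month minimum)
Employment 48 ≥ 6 months
41% falls in the override range (40%–43%), so the compensating-factor test applies.
Override check — reserves: 9.8 mo (ok); score: 688 (below 720).
Override conditions not both satisfied; exception does not apply.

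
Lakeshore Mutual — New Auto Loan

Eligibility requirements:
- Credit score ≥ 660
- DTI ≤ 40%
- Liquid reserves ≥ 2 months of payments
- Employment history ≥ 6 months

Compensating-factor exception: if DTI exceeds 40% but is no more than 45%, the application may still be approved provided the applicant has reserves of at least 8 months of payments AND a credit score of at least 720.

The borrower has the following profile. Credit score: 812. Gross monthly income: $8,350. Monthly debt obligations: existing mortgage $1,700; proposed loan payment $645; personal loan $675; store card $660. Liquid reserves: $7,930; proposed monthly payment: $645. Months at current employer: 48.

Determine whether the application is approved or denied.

Credit score 812 ≥ 660 (meets base)
Total debts = (1,700 + 645 + 675 + 660) = 3,680. DTI = 3,680/8,350 = 44.1% > 40% — standard DTI limit exceeded.
Reserves = 7,930/645 = 12.3 months ≥ 2
Employment 48 ≥ 6 months
44.1% falls in the override range (40%–45%), so the compensating-factor test applies.
Override check — reserves: 12.3 mo (ok); score: 812 (ok).
Both override conditions satisfied; DTI exception granted.

Approved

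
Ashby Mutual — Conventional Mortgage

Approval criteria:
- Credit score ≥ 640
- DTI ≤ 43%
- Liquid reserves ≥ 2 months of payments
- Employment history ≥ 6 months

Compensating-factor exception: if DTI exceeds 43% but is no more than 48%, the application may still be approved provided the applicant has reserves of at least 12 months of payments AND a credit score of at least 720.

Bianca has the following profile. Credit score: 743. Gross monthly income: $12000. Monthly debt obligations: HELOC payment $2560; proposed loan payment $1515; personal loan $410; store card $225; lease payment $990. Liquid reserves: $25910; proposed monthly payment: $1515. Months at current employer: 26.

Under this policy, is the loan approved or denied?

Approved

Credit score 743 ≥ 640 (meets base)
Total debts = (2,560 + 1,515 + 410 + 225 + 990) = 5,700. DTI: 5,700 ÷ 12,000 = 47.5%, over the 43% base limit.
Reserves: 25,910 ÷ 1,515 = 17.1 months (meets 2-month minimum)
Employment 26 ≥ 6 months
47.5% falls in the override range (43%–48%), so the compensating-factor test applies.
Override check — reserves: 17.1 mo (ok); score: 743 (ok).
Both override conditions satisfied; DTI exception granted.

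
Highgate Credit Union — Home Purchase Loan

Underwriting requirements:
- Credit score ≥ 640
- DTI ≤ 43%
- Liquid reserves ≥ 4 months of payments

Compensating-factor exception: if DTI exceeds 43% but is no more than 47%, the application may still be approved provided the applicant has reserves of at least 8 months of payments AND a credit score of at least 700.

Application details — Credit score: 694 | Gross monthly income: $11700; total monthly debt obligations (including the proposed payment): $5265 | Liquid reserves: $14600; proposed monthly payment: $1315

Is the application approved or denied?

Credit score 694 ≥ 640 (meets base)
DTI = 5,265/11,700 = 45% > 43% — standard DTI limit exceeded.
Reserves = 14,600/1,315 = 11.1 months ≥ 4
DTI 45% is within the 43%–47% exception band; checking compensating factors.
Override check — reserves: 11.1 mo (ok); score: 694 (below 700).
Override conditions not both satisfied; exception does not apply.

Denied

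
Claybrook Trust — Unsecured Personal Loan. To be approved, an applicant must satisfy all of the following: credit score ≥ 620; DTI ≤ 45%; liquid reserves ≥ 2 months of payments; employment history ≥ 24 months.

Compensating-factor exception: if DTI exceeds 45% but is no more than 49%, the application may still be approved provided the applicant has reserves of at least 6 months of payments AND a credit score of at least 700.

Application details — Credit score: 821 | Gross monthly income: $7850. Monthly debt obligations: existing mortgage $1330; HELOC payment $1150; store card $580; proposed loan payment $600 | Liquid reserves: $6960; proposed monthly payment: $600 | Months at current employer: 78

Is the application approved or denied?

Approved

Credit score 821 ≥ 620 (meets base)
Total debts = (1,330 + 1,150 + 580 + 600) = 3,660. DTI = 3,660/7,850 = 46.6% > 45% — standard DTI limit exceeded.
Liquid reserves cover 6,960/600 = 11.6 months — ≥ 2 required
Employment 78 ≥ 24 months
DTI 46.6% is within the 45%–49% exception band; checking compensating factors.
Reserves 11.6 ≥ 6 months; credit score 821 ≥ 700.
Both override conditions satisfied; DTI exception granted.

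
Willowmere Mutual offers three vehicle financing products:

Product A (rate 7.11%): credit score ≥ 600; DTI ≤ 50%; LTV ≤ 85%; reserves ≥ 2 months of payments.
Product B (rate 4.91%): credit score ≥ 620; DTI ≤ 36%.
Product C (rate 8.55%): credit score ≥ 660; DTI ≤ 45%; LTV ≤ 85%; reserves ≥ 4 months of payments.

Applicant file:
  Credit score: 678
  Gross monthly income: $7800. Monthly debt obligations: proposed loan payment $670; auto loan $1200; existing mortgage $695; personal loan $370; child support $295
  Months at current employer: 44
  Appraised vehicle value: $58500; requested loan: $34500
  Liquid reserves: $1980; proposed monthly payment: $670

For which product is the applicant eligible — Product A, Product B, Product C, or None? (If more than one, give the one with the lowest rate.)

Product A

Total debts = (670 + 1,200 + 695 + 370 + 295) = 3,230; DTI = 3,230/7,800 = 41.4%.
LTV = 34,500/58,500 = 59%.
Reserves = 1,980/670 = 3.0 months.
Product A: score 678 ≥ 600; DTI 41.4% ≤ 50%; LTV 59% ≤ 85%; reserves 3.0 ≥ 2 mo → qualifies.
Product B: score 678 ≥ 620; DTI 41.4% > 36% → does not qualify.
Product C: score 678 ≥ 660; DTI 41.4% ≤ 45%; LTV 59% ≤ 85%; reserves 3.0 < 4 mo → does not qualify.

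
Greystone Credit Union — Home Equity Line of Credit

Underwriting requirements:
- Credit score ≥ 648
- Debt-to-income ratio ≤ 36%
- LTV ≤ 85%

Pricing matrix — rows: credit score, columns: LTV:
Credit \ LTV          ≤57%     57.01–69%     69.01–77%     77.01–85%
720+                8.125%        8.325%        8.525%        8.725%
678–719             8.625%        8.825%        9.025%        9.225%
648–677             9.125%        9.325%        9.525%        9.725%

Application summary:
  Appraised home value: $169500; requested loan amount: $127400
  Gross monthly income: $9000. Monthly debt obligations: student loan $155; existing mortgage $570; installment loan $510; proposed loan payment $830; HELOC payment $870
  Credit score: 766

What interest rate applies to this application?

Credit score 766 ≥ 648; Total monthly debts = (155 + 570 + 510 + 830 + 870) = 2,935. Debt-to-income = 2,935/9,000 = 32.6% — meets 36% limit
LTV: 127,400 ÷ 169,500 = 75.2%, within 85% cap
Credit 766 → row 720+; LTV 75.2% → column 69.01–77%. Grid cell → 8.525%.

8.525%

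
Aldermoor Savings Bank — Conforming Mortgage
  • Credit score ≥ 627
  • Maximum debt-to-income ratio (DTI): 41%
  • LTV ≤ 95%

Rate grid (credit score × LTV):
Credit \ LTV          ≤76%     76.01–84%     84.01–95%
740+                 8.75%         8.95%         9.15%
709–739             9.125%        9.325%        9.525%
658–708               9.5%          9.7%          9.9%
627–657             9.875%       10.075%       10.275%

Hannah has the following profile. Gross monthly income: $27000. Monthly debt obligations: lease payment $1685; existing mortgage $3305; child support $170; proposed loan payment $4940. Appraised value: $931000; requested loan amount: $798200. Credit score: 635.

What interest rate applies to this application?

Credit score 635 ≥ 627; Total monthly debts = (1,685 + 3,305 + 170 + 4,940) = 10,100. Debt-to-income = 10,100/27,000 = 37.4% — meets 41% limit
LTV = 798,200/931,000 = 85.7% ≤ 95%
Credit 635 → row 627–657; LTV 85.7% → column 84.01–95%. Grid cell → 10.275%.

10.275%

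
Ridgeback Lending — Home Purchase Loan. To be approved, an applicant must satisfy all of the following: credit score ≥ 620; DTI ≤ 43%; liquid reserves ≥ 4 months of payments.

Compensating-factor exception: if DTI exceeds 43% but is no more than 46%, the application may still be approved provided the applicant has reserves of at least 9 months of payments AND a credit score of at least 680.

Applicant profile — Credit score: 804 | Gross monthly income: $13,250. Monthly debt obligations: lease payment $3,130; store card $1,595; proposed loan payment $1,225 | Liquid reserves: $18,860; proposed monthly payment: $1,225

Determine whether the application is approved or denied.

Credit score 804 ≥ 620 (meets base)
Total debts = (3,130 + 1,595 + 1,225) = 5,950. DTI = 5,950/13,250 = 44.9% > 43% — standard DTI limit exceeded.
Liquid reserves cover 18,860/1,225 = 15.4 months — ≥ 4 required
44.9% falls in the override range (43%–46%), so the compensating-factor test applies.
Reserves 15.4 ≥ 9 months; credit score 804 ≥ 680.
Both compensating conditions met → exception applies.

Approved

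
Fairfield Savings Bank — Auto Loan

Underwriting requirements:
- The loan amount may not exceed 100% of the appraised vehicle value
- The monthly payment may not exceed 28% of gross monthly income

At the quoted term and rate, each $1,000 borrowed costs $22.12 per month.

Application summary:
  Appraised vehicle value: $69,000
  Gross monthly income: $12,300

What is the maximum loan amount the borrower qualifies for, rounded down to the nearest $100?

$69,000

Payment cap: 28% × $12,300 = $3,444/month.
At $22.12 per $1,000, that supports 3,444/22.12 × 1,000 ≈ $155,696 → $155,600.
LTV cap: 100% × $69,000 = $69,000 → $69,000.
Binding constraint: loan-to-value.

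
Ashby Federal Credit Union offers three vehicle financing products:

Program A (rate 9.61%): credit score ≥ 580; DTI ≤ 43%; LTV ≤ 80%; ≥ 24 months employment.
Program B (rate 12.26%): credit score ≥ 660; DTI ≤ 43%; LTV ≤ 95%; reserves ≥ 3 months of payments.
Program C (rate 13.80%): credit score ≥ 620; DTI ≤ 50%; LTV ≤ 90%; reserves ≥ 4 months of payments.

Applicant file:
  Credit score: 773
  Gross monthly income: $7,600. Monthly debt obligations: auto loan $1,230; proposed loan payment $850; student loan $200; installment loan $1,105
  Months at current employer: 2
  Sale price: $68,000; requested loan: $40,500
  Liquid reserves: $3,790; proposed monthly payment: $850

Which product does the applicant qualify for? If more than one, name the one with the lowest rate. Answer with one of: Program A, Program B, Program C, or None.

Program C

Total debts = (1,230 + 850 + 200 + 1,105) = 3,385; DTI = 3,385/7,600 = 44.5%.
LTV = 40,500/68,000 = 59.6%.
Reserves = 3,790/850 = 4.5 months.
Program A: score 773 ≥ 580; DTI 44.5% > 43%; LTV 59.6% ≤ 80%; employment 2 < 24 mo → does not qualify.
Program B: score 773 ≥ 660; DTI 44.5% > 43%; LTV 59.6% ≤ 95%; reserves 4.5 ≥ 3 mo → does not qualify.
Program C: score 773 ≥ 620; DTI 44.5% ≤ 50%; LTV 59.6% ≤ 90%; reserves 4.5 ≥ 4 mo → qualifies.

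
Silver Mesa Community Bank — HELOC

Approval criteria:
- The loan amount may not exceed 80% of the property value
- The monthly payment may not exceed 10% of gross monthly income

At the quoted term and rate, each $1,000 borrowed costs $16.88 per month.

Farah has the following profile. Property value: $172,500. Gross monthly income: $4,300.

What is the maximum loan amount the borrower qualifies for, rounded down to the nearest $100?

$25,400

Payment cap: 10% × $4,300 = $430/month.
At $16.88 per $1,000, that supports 430/16.88 × 1,000 ≈ $25,473 → $25,400.
LTV cap: 80% × $172,500 = $138,000 → $138,000.
Binding constraint: payment-to-income.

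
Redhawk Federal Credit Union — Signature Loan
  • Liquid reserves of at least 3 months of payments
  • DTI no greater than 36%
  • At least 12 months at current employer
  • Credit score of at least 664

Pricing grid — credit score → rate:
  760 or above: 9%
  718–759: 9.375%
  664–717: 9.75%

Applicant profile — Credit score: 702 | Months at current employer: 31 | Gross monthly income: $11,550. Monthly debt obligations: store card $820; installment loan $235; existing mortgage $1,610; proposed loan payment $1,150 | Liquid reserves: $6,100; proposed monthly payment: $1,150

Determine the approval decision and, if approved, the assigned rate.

Approved at 9.75%

Credit score 702 ≥ 664 (meets minimum)
Reserves = 6,100/1,150 = 5.3 months ≥ 3
Total monthly debts = (820 + 235 + 1,610 + 1,150) = 3,815. DTI: 3,815 ÷ 11,550 = 33%, within the 36% cap
Employment 31 ≥ 12 months
All requirements met. Score 702 falls in the 664–717 tier → 9.75%.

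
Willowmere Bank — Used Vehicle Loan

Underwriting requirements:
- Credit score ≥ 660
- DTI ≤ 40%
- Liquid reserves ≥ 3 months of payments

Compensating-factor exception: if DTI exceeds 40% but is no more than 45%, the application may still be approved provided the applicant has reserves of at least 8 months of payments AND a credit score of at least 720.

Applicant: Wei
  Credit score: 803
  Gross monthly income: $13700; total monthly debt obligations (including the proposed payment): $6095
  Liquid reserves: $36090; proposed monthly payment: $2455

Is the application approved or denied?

Credit score 803 ≥ 660 (meets base)
DTI: 6,095 ÷ 13,700 = 44.5%, over the 40% base limit.
Liquid reserves cover 36,090/2,455 = 14.7 months — ≥ 3 required
DTI 44.5% is within the 40%–45% exception band; checking compensating factors.
Reserves 14.7 ≥ 8 months; credit score 803 ≥ 720.
Both override conditions satisfied; DTI exception granted.

Approved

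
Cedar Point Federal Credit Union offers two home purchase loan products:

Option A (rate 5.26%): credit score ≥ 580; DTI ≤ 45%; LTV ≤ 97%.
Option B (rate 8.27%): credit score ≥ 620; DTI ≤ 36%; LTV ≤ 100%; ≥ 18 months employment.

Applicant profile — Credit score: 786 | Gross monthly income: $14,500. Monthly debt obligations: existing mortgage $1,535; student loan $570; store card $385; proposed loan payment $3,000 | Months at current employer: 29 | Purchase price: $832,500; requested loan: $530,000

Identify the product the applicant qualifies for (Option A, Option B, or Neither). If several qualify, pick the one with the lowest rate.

Total debts = (1,535 + 570 + 385 + 3,000) = 5,490; DTI = 5,490/14,500 = 37.9%.
LTV = 530,000/832,500 = 63.7%.
Option A: score 786 ≥ 580; DTI 37.9% ≤ 45%; LTV 63.7% ≤ 97% → qualifies.
Option B: score 786 ≥ 620; DTI 37.9% > 36%; LTV 63.7% ≤ 100%; employment 29 ≥ 18 mo → does not qualify.

Option A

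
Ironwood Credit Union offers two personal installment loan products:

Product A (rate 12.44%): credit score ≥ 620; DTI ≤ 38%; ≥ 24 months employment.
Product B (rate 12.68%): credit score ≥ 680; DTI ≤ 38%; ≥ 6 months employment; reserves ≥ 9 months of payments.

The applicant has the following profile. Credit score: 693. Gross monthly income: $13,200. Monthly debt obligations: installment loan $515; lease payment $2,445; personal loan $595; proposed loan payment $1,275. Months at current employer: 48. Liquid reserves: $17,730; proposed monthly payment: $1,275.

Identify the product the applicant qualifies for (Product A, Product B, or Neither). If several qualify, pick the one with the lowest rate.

Total debts = (515 + 2,445 + 595 + 1,275) = 4,830; DTI = 4,830/13,200 = 36.6%.
Reserves = 17,730/1,275 = 13.9 months.
Product A: score 693 ≥ 620; DTI 36.6% ≤ 38%; employment 48 ≥ 24 mo → qualifies.
Product B: score 693 ≥ 680; DTI 36.6% ≤ 38%; employment 48 ≥ 6 mo; reserves 13.9 ≥ 9 mo → qualifies.
Qualifying: Product A, Product B. Lowest rate is 12.44% → Product A.

Product A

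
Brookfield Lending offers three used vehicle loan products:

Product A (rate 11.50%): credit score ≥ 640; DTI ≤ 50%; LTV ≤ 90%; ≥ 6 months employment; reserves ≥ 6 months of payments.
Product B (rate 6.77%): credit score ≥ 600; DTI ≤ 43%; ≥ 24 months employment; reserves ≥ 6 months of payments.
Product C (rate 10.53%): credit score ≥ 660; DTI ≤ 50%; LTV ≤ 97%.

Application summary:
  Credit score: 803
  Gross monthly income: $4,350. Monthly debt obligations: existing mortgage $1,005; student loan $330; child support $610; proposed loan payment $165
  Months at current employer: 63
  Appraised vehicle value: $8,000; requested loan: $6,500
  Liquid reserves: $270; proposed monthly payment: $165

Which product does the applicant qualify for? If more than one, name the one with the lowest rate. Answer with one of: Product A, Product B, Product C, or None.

Total debts = (1,005 + 330 + 610 + 165) = 2,110; DTI = 2,110/4,350 = 48.5%.
LTV = 6,500/8,000 = 81.2%.
Reserves = 270/165 = 1.6 months.
Product A: score 803 ≥ 640; DTI 48.5% ≤ 50%; LTV 81.2% ≤ 90%; employment 63 ≥ 6 mo; reserves 1.6 < 6 mo → does not qualify.
Product B: score 803 ≥ 600; DTI 48.5% > 43%; employment 63 ≥ 24 mo; reserves 1.6 < 6 mo → does not qualify.
Product C: score 803 ≥ 660; DTI 48.5% ≤ 50%; LTV 81.2% ≤ 97% → qualifies.

Product C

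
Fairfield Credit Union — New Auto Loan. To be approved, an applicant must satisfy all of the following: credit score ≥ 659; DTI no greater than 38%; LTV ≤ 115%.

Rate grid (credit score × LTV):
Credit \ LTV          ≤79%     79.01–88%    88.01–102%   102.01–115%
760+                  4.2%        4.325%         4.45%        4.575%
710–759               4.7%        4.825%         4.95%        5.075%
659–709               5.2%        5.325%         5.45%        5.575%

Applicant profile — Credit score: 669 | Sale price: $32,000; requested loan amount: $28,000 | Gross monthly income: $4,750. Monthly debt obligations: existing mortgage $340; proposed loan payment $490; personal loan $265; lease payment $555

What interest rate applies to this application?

5.325%

Credit score 669 ≥ 659; Total monthly debts = (340 + 490 + 265 + 555) = 1,650. Debt-to-income = 1,650/4,750 = 34.7% — meets 38% limit
LTV: 28,000 ÷ 32,000 = 87.5%, within 115% cap
Credit 669 → row 659–709; LTV 87.5% → column 79.01–88%. Grid cell → 5.325%.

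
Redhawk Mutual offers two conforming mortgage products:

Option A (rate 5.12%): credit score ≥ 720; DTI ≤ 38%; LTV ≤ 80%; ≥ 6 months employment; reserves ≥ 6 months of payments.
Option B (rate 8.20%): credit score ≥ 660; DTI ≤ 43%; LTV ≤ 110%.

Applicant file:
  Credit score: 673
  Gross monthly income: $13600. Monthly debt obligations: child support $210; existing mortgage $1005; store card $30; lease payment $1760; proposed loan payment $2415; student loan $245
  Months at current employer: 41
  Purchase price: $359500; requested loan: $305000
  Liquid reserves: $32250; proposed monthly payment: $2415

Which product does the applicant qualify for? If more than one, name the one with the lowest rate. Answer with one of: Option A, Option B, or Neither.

Total debts = (210 + 1,005 + 30 + 1,760 + 2,415 + 245) = 5,665; DTI = 5,665/13,600 = 41.7%.
LTV = 305,000/359,500 = 84.8%.
Reserves = 32,250/2,415 = 13.4 months.
Option A: score 673 < 720; DTI 41.7% > 38%; LTV 84.8% > 80%; employment 41 ≥ 6 mo; reserves 13.4 ≥ 6 mo → does not qualify.
Option B: score 673 ≥ 660; DTI 41.7% ≤ 43%; LTV 84.8% ≤ 110% → qualifies.

Option B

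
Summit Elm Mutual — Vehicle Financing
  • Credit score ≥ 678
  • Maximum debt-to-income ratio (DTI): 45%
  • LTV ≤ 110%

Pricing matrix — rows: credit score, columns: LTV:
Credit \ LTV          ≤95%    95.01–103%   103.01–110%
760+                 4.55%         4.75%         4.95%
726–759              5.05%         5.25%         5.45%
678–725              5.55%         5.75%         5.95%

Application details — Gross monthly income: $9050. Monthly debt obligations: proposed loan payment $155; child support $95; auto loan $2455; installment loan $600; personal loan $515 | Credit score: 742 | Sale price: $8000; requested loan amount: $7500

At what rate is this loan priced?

5.05%

Credit score 742 ≥ 678; Total monthly debts = (155 + 95 + 2,455 + 600 + 515) = 3,820. DTI = 3,820/9,050 = 42.2% ≤ 45%
Loan-to-value = 7,500/8,000 = 93.8% — pass (110% max)
Credit 742 → row 726–759; LTV 93.8% → column ≤95%. Grid cell → 5.05%.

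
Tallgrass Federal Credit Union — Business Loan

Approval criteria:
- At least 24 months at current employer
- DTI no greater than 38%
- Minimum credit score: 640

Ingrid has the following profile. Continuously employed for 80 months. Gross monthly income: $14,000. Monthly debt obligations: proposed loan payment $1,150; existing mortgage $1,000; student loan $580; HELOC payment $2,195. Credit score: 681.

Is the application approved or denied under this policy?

Employment 80 ≥ 24 months
Total monthly debts = (1,150 + 1,000 + 580 + 2,195) = 4,925. DTI: 4,925 ÷ 14,000 = 35.2%, within the 38% cap
Credit score 681 ≥ 640 (meets)
All criteria satisfied.

Approved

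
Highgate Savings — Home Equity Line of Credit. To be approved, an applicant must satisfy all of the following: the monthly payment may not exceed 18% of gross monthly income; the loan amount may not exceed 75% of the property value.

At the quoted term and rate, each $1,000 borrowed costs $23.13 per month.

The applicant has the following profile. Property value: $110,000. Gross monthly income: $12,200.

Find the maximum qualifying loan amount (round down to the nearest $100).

$82,500

Payment cap: 18% × $12,200 = $2,196/month.
At $23.13 per $1,000, that supports 2,196/23.13 × 1,000 ≈ $94,941 → $94,900.
LTV cap: 75% × $110,000 = $82,500 → $82,500.
Binding constraint: loan-to-value.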